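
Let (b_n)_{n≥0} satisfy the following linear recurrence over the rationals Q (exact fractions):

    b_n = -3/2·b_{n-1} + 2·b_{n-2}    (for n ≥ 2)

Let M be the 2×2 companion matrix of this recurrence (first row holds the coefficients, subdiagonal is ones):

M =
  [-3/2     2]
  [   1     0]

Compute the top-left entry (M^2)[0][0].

(M^2)[0][0] is the top entry after applying M 2 times to the unit state (1, 0). Equivalently it is h_{3} for the auxiliary sequence (h_n) obeying the same recurrence with h_1 = 1 and h_i = 0 for 0 ≤ i < 1:
h_2 = -3/2·1 + 2·0 = -3/2
h_3 = -3/2·-3/2 + 2·1 = 17/4

17/4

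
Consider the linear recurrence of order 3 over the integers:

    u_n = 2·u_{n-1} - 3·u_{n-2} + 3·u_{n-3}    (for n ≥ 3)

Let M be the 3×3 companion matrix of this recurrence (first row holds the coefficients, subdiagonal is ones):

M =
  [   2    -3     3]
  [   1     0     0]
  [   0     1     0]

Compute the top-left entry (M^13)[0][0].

-28

(M^13)[0][0] is the top entry after applying M 13 times to the unit state (1, 0, 0). Equivalently it is h_{15} for the auxiliary sequence (h_n) obeying the same recurrence with h_2 = 1 and h_i = 0 for 0 ≤ i < 2:
h_3 = 2·1 + -3·0 + 3·0 = 2
h_4 = 2·2 + -3·1 + 3·0 = 1
h_5 = 2·1 + -3·2 + 3·1 = -1
h_6 = 2·-1 + -3·1 + 3·2 = 1
h_7 = 2·1 + -3·-1 + 3·1 = 8
h_8 = 2·8 + -3·1 + 3·-1 = 10
h_9 = 2·10 + -3·8 + 3·1 = -1
h_10 = 2·-1 + -3·10 + 3·8 = -8
h_11 = 2·-8 + -3·-1 + 3·10 = 17
h_12 = 2·17 + -3·-8 + 3·-1 = 55
h_13 = 2·55 + -3·17 + 3·-8 = 35
h_14 = 2·35 + -3·55 + 3·17 = -44
h_15 = 2·-44 + -3·35 + 3·55 = -28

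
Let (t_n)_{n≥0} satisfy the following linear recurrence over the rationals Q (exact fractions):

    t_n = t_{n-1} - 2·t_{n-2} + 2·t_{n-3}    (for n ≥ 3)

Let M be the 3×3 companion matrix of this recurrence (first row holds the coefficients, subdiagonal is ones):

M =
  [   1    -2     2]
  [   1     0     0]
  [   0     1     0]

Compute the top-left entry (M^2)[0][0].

-1

(M^2)[0][0] is the top entry after applying M 2 times to the unit state (1, 0, 0). Equivalently it is h_{4} for the auxiliary sequence (h_n) obeying the same recurrence with h_2 = 1 and h_i = 0 for 0 ≤ i < 2:
h_3 = 1·1 + -2·0 + 2·0 = 1
h_4 = 1·1 + -2·1 + 2·0 = -1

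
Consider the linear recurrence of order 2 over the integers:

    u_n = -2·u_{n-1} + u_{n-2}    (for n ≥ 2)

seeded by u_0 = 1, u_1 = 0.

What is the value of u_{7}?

-70

u_2 = -2·0 + 1·1 = 1
u_3 = -2·1 + 1·0 = -2
u_4 = -2·-2 + 1·1 = 5
u_5 = -2·5 + 1·-2 = -12
u_6 = -2·-12 + 1·5 = 29
u_7 = -2·29 + 1·-12 = -70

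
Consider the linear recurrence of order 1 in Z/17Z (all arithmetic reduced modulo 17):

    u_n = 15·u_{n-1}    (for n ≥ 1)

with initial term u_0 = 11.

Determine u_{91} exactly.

u_1 = 15·11 = 12
u_2 = 15·12 = 10
u_3 = 15·10 = 14
u_4 = 15·14 = 6
u_5 = 15·6 = 5
u_6 = 15·5 = 7
u_7 = 15·7 = 3
u_8 = 15·3 = 11
(u_8) = (11) = (u_0), so the sequence has period 8.
91 ≡ 3 (mod 8), hence u_91 = u_3 = 14.

14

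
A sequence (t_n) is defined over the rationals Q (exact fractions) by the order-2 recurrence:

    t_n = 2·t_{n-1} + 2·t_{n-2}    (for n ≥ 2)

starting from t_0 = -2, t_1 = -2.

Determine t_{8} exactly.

-3104

t_2 = 2·-2 + 2·-2 = -8
t_3 = 2·-8 + 2·-2 = -20
t_4 = 2·-20 + 2·-8 = -56
t_5 = 2·-56 + 2·-20 = -152
t_6 = 2·-152 + 2·-56 = -416
t_7 = 2·-416 + 2·-152 = -1136
t_8 = 2·-1136 + 2·-416 = -3104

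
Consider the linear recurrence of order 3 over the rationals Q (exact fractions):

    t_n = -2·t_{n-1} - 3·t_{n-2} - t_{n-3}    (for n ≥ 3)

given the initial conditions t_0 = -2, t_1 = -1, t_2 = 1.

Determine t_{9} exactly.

29

t_3 = -2·1 + -3·-1 + -1·-2 = 3
t_4 = -2·3 + -3·1 + -1·-1 = -8
t_5 = -2·-8 + -3·3 + -1·1 = 6
t_6 = -2·6 + -3·-8 + -1·3 = 9
t_7 = -2·9 + -3·6 + -1·-8 = -28
t_8 = -2·-28 + -3·9 + -1·6 = 23
t_9 = -2·23 + -3·-28 + -1·9 = 29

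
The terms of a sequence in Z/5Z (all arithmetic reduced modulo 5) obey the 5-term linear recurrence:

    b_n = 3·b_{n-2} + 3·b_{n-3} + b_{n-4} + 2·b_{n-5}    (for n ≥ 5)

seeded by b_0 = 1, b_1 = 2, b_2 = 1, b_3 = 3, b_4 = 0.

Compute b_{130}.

b_5 = 0·0 + 3·3 + 3·1 + 1·2 + 2·1 = 1
b_6 = 0·1 + 3·0 + 3·3 + 1·1 + 2·2 = 4
b_7 = 0·4 + 3·1 + 3·0 + 1·3 + 2·1 = 3
b_8 = 0·3 + 3·4 + 3·1 + 1·0 + 2·3 = 1
b_9 = 0·1 + 3·3 + 3·4 + 1·1 + 2·0 = 2
b_10 = 0·2 + 3·1 + 3·3 + 1·4 + 2·1 = 3
b_11 = 0·3 + 3·2 + 3·1 + 1·3 + 2·4 = 0
b_12 = 0·0 + 3·3 + 3·2 + 1·1 + 2·3 = 2
b_13 = 0·2 + 3·0 + 3·3 + 1·2 + 2·1 = 3
b_14 = 0·3 + 3·2 + 3·0 + 1·3 + 2·2 = 3
b_15 = 0·3 + 3·3 + 3·2 + 1·0 + 2·3 = 1
b_16 = 0·1 + 3·3 + 3·3 + 1·2 + 2·0 = 0
b_17 = 0·0 + 3·1 + 3·3 + 1·3 + 2·2 = 4
b_18 = 0·4 + 3·0 + 3·1 + 1·3 + 2·3 = 2
b_19 = 0·2 + 3·4 + 3·0 + 1·1 + 2·3 = 4
b_20 = 0·4 + 3·2 + 3·4 + 1·0 + 2·1 = 0
b_21 = 0·0 + 3·4 + 3·2 + 1·4 + 2·0 = 2
b_22 = 0·2 + 3·0 + 3·4 + 1·2 + 2·4 = 2
b_23 = 0·2 + 3·2 + 3·0 + 1·4 + 2·2 = 4
b_24 = 0·4 + 3·2 + 3·2 + 1·0 + 2·4 = 0
b_25 = 0·0 + 3·4 + 3·2 + 1·2 + 2·0 = 0
b_26 = 0·0 + 3·0 + 3·4 + 1·2 + 2·2 = 3
b_27 = 0·3 + 3·0 + 3·0 + 1·4 + 2·2 = 3
b_28 = 0·3 + 3·3 + 3·0 + 1·0 + 2·4 = 2
b_29 = 0·2 + 3·3 + 3·3 + 1·0 + 2·0 = 3
b_30 = 0·3 + 3·2 + 3·3 + 1·3 + 2·0 = 3
b_31 = 0·3 + 3·3 + 3·2 + 1·3 + 2·3 = 4
b_32 = 0·4 + 3·3 + 3·3 + 1·2 + 2·3 = 1
b_33 = 0·1 + 3·4 + 3·3 + 1·3 + 2·2 = 3
b_34 = 0·3 + 3·1 + 3·4 + 1·3 + 2·3 = 4
b_35 = 0·4 + 3·3 + 3·1 + 1·4 + 2·3 = 2
b_36 = 0·2 + 3·4 + 3·3 + 1·1 + 2·4 = 0
b_37 = 0·0 + 3·2 + 3·4 + 1·3 + 2·1 = 3
b_38 = 0·3 + 3·0 + 3·2 + 1·4 + 2·3 = 1
b_39 = 0·1 + 3·3 + 3·0 + 1·2 + 2·4 = 4
b_40 = 0·4 + 3·1 + 3·3 + 1·0 + 2·2 = 1
b_41 = 0·1 + 3·4 + 3·1 + 1·3 + 2·0 = 3
b_42 = 0·3 + 3·1 + 3·4 + 1·1 + 2·3 = 2
b_43 = 0·2 + 3·3 + 3·1 + 1·4 + 2·1 = 3
b_44 = 0·3 + 3·2 + 3·3 + 1·1 + 2·4 = 4
b_45 = 0·4 + 3·3 + 3·2 + 1·3 + 2·1 = 0
b_46 = 0·0 + 3·4 + 3·3 + 1·2 + 2·3 = 4
b_47 = 0·4 + 3·0 + 3·4 + 1·3 + 2·2 = 4
b_48 = 0·4 + 3·4 + 3·0 + 1·4 + 2·3 = 2
b_49 = 0·2 + 3·4 + 3·4 + 1·0 + 2·4 = 2
b_50 = 0·2 + 3·2 + 3·4 + 1·4 + 2·0 = 2
b_51 = 0·2 + 3·2 + 3·2 + 1·4 + 2·4 = 4
b_52 = 0·4 + 3·2 + 3·2 + 1·2 + 2·4 = 2
b_53 = 0·2 + 3·4 + 3·2 + 1·2 + 2·2 = 4
b_54 = 0·4 + 3·2 + 3·4 + 1·2 + 2·2 = 4
b_55 = 0·4 + 3·4 + 3·2 + 1·4 + 2·2 = 1
b_56 = 0·1 + 3·4 + 3·4 + 1·2 + 2·4 = 4
b_57 = 0·4 + 3·1 + 3·4 + 1·4 + 2·2 = 3
b_58 = 0·3 + 3·4 + 3·1 + 1·4 + 2·4 = 2
b_59 = 0·2 + 3·3 + 3·4 + 1·1 + 2·4 = 0
b_60 = 0·0 + 3·2 + 3·3 + 1·4 + 2·1 = 1
b_61 = 0·1 + 3·0 + 3·2 + 1·3 + 2·4 = 2
b_62 = 0·2 + 3·1 + 3·0 + 1·2 + 2·3 = 1
b_63 = 0·1 + 3·2 + 3·1 + 1·0 + 2·2 = 3
b_64 = 0·3 + 3·1 + 3·2 + 1·1 + 2·0 = 0
(b_60, b_61, b_62, b_63, b_64) = (1, 2, 1, 3, 0) = (b_0, b_1, b_2, b_3, b_4), so the sequence has period 60.
130 ≡ 10 (mod 60), hence b_130 = b_10 = 3.

3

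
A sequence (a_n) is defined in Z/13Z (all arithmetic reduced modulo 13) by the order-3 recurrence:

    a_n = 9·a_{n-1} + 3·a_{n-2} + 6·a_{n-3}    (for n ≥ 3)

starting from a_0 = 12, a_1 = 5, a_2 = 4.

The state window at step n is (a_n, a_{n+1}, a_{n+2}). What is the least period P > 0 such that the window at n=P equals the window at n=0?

n=0: window = (12, 5, 4)
n=1: window = (5, 4, 6)
n=2: window = (4, 6, 5)
n=3: window = (6, 5, 9)
n=4: window = (5, 9, 2)
n=5: window = (9, 2, 10)
n=6: window = (2, 10, 7)
n=7: window = (10, 7, 1)
n=8: window = (7, 1, 12)
n=9: window = (1, 12, 10)
n=10: window = (12, 10, 2)
n=11: window = (10, 2, 3)
n=12: window = (2, 3, 2)
n=13: window = (3, 2, 0)
n=14: window = (2, 0, 11)
n=15: window = (0, 11, 7)
n=16: window = (11, 7, 5)
n=17: window = (7, 5, 2)
n=18: window = (5, 2, 10)
n=19: window = (2, 10, 9)
n=20: window = (10, 9, 6)
n=21: window = (9, 6, 11)
n=22: window = (6, 11, 2)
n=23: window = (11, 2, 9)
n=24: window = (2, 9, 10)
n=25: window = (9, 10, 12)
n=26: window = (10, 12, 10)
n=27: window = (12, 10, 4)
n=28: window = (10, 4, 8)
n=29: window = (4, 8, 1)
n=30: window = (8, 1, 5)
n=31: window = (1, 5, 5)
n=32: window = (5, 5, 1)
n=33: window = (5, 1, 2)
n=34: window = (1, 2, 12)
n=35: window = (2, 12, 3)
n=36: window = (12, 3, 10)
n=37: window = (3, 10, 2)
n=38: window = (10, 2, 1)
n=39: window = (2, 1, 10)
n=40: window = (1, 10, 1)
…
n=166: window = (12, 11, 12)
n=167: window = (11, 12, 5)
n=168: window = (12, 5, 4)
window at n=168 equals window at n=0 → period = 168

168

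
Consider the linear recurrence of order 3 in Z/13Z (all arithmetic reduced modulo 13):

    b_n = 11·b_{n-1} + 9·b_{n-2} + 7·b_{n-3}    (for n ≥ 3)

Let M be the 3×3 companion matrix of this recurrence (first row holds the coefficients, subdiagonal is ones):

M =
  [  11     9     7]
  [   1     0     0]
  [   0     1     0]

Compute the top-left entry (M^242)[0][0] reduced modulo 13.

(M^242)[0][0] is the top entry after applying M 242 times to the unit state (1, 0, 0). Equivalently it is h_{244} for the auxiliary sequence (h_n) obeying the same recurrence with h_2 = 1 and h_i = 0 for 0 ≤ i < 2:
h_3 = 11·1 + 9·0 + 7·0 = 11
h_4 = 11·11 + 9·1 + 7·0 = 0
h_5 = 11·0 + 9·11 + 7·1 = 2
h_6 = 11·2 + 9·0 + 7·11 = 8
h_7 = 11·8 + 9·2 + 7·0 = 2
h_8 = 11·2 + 9·8 + 7·2 = 4
Continuing the recurrence:
  h_9 = 1;  h_10 = 9;  h_11 = 6;  h_12 = 11;  h_13 = 4;  h_14 = 3
  h_15 = 3;  h_16 = 10;  h_17 = 2;  h_18 = 3;  h_19 = 4;  h_20 = 7
  h_21 = 4;  h_22 = 5;  h_23 = 10;  h_24 = 1;  h_25 = 6;  h_26 = 2
  h_27 = 5;  h_28 = 11;  h_29 = 11;  h_30 = 8;  h_31 = 4;  h_32 = 11
  h_33 = 5;  h_34 = 0;  h_35 = 5;  h_36 = 12;  h_37 = 8;  h_38 = 10
  h_39 = 6;  h_40 = 4;  h_41 = 12;  h_42 = 2;  h_43 = 2;  h_44 = 7
  h_45 = 5;  h_46 = 2;  h_47 = 12;  h_48 = 3;  h_49 = 12;  h_50 = 9
  h_51 = 7;  h_52 = 8;  h_53 = 6;  h_54 = 5;  h_55 = 9;  h_56 = 4
  h_57 = 4;  h_58 = 0;  h_59 = 12;  h_60 = 4;  h_61 = 9;  h_62 = 11
  h_63 = 9;  h_64 = 1;  h_65 = 0;  h_66 = 7;  h_67 = 6;  h_68 = 12
  h_69 = 1;  h_70 = 5;  h_71 = 5;  h_72 = 3;  h_73 = 9;  h_74 = 5
  h_75 = 1;  h_76 = 2;  h_77 = 1;  h_78 = 10;  h_79 = 3;  h_80 = 0
  h_81 = 6;  h_82 = 9;  h_83 = 10;  h_84 = 12;  h_85 = 12;  h_86 = 11
  h_87 = 1;  h_88 = 12;  h_89 = 10;  h_90 = 4;  h_91 = 10;  h_92 = 8
  h_93 = 11;  h_94 = 3;  h_95 = 6;  h_96 = 1;  h_97 = 8;  h_98 = 9
  h_99 = 9;  h_100 = 2;  h_101 = 10;  h_102 = 9;  h_103 = 8;  h_104 = 5
  h_105 = 8;  h_106 = 7;  h_107 = 2;  h_108 = 11;  h_109 = 6;  h_110 = 10
  h_111 = 7;  h_112 = 1;  h_113 = 1;  h_114 = 4;  h_115 = 8;  h_116 = 1
  h_117 = 7;  h_118 = 12;  h_119 = 7;  h_120 = 0;  h_121 = 4;  h_122 = 2
  h_123 = 6;  h_124 = 8;  h_125 = 0;  h_126 = 10;  h_127 = 10;  h_128 = 5
  h_129 = 7;  h_130 = 10;  h_131 = 0;  h_132 = 9;  h_133 = 0;  h_134 = 3
  h_135 = 5;  h_136 = 4;  h_137 = 6;  h_138 = 7;  h_139 = 3;  h_140 = 8
  h_141 = 8;  h_142 = 12;  h_143 = 0;  h_144 = 8;  h_145 = 3;  h_146 = 1
  h_147 = 3;  h_148 = 11;  h_149 = 12;  h_150 = 5;  h_151 = 6;  h_152 = 0
  h_153 = 11;  h_154 = 7;  h_155 = 7;  h_156 = 9;  h_157 = 3;  h_158 = 7
  h_159 = 11;  h_160 = 10;  h_161 = 11;  h_162 = 2;  h_163 = 9;  h_164 = 12
  h_165 = 6;  h_166 = 3;  h_167 = 2;  h_168 = 0;  h_169 = 0;  h_170 = 1
  h_171 = 11;  h_172 = 0;  h_173 = 2;  h_174 = 8;  h_175 = 2;  h_176 = 4
  h_177 = 1;  h_178 = 9;  h_179 = 6;  h_180 = 11;  h_181 = 4;  h_182 = 3
  h_183 = 3;  h_184 = 10;  h_185 = 2;  h_186 = 3;  h_187 = 4;  h_188 = 7
  h_189 = 4;  h_190 = 5;  h_191 = 10;  h_192 = 1;  h_193 = 6;  h_194 = 2
  h_195 = 5;  h_196 = 11;  h_197 = 11;  h_198 = 8;  h_199 = 4;  h_200 = 11
  h_201 = 5;  h_202 = 0;  h_203 = 5;  h_204 = 12;  h_205 = 8;  h_206 = 10
  h_207 = 6;  h_208 = 4;  h_209 = 12;  h_210 = 2;  h_211 = 2;  h_212 = 7
  h_213 = 5;  h_214 = 2;  h_215 = 12;  h_216 = 3;  h_217 = 12;  h_218 = 9
  h_219 = 7;  h_220 = 8;  h_221 = 6;  h_222 = 5;  h_223 = 9;  h_224 = 4
  h_225 = 4;  h_226 = 0;  h_227 = 12;  h_228 = 4;  h_229 = 9;  h_230 = 11
  h_231 = 9;  h_232 = 1;  h_233 = 0;  h_234 = 7;  h_235 = 6;  h_236 = 12
  h_237 = 1;  h_238 = 5;  h_239 = 5;  h_240 = 3;  h_241 = 9;  h_242 = 5
h_243 = 11·5 + 9·9 + 7·3 = 1
h_244 = 11·1 + 9·5 + 7·9 = 2

2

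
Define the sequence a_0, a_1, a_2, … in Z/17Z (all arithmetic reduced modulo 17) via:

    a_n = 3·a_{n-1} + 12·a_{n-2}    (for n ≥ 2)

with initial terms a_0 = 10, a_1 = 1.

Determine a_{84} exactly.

5

a_2 = 3·1 + 12·10 = 4
a_3 = 3·4 + 12·1 = 7
a_4 = 3·7 + 12·4 = 1
a_5 = 3·1 + 12·7 = 2
a_6 = 3·2 + 12·1 = 1
a_7 = 3·1 + 12·2 = 10
a_8 = 3·10 + 12·1 = 8
a_9 = 3·8 + 12·10 = 8
a_10 = 3·8 + 12·8 = 1
a_11 = 3·1 + 12·8 = 14
a_12 = 3·14 + 12·1 = 3
a_13 = 3·3 + 12·14 = 7
a_14 = 3·7 + 12·3 = 6
a_15 = 3·6 + 12·7 = 0
a_16 = 3·0 + 12·6 = 4
a_17 = 3·4 + 12·0 = 12
a_18 = 3·12 + 12·4 = 16
a_19 = 3·16 + 12·12 = 5
a_20 = 3·5 + 12·16 = 3
a_21 = 3·3 + 12·5 = 1
a_22 = 3·1 + 12·3 = 5
a_23 = 3·5 + 12·1 = 10
a_24 = 3·10 + 12·5 = 5
a_25 = 3·5 + 12·10 = 16
a_26 = 3·16 + 12·5 = 6
a_27 = 3·6 + 12·16 = 6
a_28 = 3·6 + 12·6 = 5
a_29 = 3·5 + 12·6 = 2
a_30 = 3·2 + 12·5 = 15
a_31 = 3·15 + 12·2 = 1
a_32 = 3·1 + 12·15 = 13
a_33 = 3·13 + 12·1 = 0
a_34 = 3·0 + 12·13 = 3
a_35 = 3·3 + 12·0 = 9
a_36 = 3·9 + 12·3 = 12
a_37 = 3·12 + 12·9 = 8
a_38 = 3·8 + 12·12 = 15
a_39 = 3·15 + 12·8 = 5
a_40 = 3·5 + 12·15 = 8
a_41 = 3·8 + 12·5 = 16
a_42 = 3·16 + 12·8 = 8
a_43 = 3·8 + 12·16 = 12
a_44 = 3·12 + 12·8 = 13
a_45 = 3·13 + 12·12 = 13
a_46 = 3·13 + 12·13 = 8
a_47 = 3·8 + 12·13 = 10
a_48 = 3·10 + 12·8 = 7
a_49 = 3·7 + 12·10 = 5
a_50 = 3·5 + 12·7 = 14
a_51 = 3·14 + 12·5 = 0
a_52 = 3·0 + 12·14 = 15
a_53 = 3·15 + 12·0 = 11
a_54 = 3·11 + 12·15 = 9
a_55 = 3·9 + 12·11 = 6
a_56 = 3·6 + 12·9 = 7
a_57 = 3·7 + 12·6 = 8
a_58 = 3·8 + 12·7 = 6
a_59 = 3·6 + 12·8 = 12
a_60 = 3·12 + 12·6 = 6
a_61 = 3·6 + 12·12 = 9
a_62 = 3·9 + 12·6 = 14
a_63 = 3·14 + 12·9 = 14
a_64 = 3·14 + 12·14 = 6
a_65 = 3·6 + 12·14 = 16
a_66 = 3·16 + 12·6 = 1
a_67 = 3·1 + 12·16 = 8
a_68 = 3·8 + 12·1 = 2
a_69 = 3·2 + 12·8 = 0
a_70 = 3·0 + 12·2 = 7
a_71 = 3·7 + 12·0 = 4
a_72 = 3·4 + 12·7 = 11
a_73 = 3·11 + 12·4 = 13
a_74 = 3·13 + 12·11 = 1
a_75 = 3·1 + 12·13 = 6
a_76 = 3·6 + 12·1 = 13
a_77 = 3·13 + 12·6 = 9
a_78 = 3·9 + 12·13 = 13
a_79 = 3·13 + 12·9 = 11
a_80 = 3·11 + 12·13 = 2
a_81 = 3·2 + 12·11 = 2
a_82 = 3·2 + 12·2 = 13
a_83 = 3·13 + 12·2 = 12
a_84 = 3·12 + 12·13 = 5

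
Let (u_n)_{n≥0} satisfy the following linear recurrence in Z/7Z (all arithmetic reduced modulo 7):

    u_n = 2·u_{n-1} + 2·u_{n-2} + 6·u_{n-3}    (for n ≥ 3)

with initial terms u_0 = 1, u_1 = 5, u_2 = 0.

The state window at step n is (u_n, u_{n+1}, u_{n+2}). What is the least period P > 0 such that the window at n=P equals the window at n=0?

8

n=0: window = (1, 5, 0)
n=1: window = (5, 0, 2)
n=2: window = (0, 2, 6)
n=3: window = (2, 6, 2)
n=4: window = (6, 2, 0)
n=5: window = (2, 0, 5)
n=6: window = (0, 5, 1)
n=7: window = (5, 1, 5)
n=8: window = (1, 5, 0)
window at n=8 equals window at n=0 → period = 8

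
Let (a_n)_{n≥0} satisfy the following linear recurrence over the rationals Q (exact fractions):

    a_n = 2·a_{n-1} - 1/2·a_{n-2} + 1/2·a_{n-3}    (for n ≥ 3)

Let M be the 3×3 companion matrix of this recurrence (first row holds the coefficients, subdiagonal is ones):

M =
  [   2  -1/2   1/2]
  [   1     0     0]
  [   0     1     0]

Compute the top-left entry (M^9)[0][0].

(M^9)[0][0] is the top entry after applying M 9 times to the unit state (1, 0, 0). Equivalently it is h_{11} for the auxiliary sequence (h_n) obeying the same recurrence with h_2 = 1 and h_i = 0 for 0 ≤ i < 2:
h_3 = 2·1 + -1/2·0 + 1/2·0 = 2
h_4 = 2·2 + -1/2·1 + 1/2·0 = 7/2
h_5 = 2·7/2 + -1/2·2 + 1/2·1 = 13/2
h_6 = 2·13/2 + -1/2·7/2 + 1/2·2 = 49/4
h_7 = 2·49/4 + -1/2·13/2 + 1/2·7/2 = 23
h_8 = 2·23 + -1/2·49/4 + 1/2·13/2 = 345/8
h_9 = 2·345/8 + -1/2·23 + 1/2·49/4 = 647/8
h_10 = 2·647/8 + -1/2·345/8 + 1/2·23 = 2427/16
h_11 = 2·2427/16 + -1/2·647/8 + 1/2·345/8 = 569/2

569/2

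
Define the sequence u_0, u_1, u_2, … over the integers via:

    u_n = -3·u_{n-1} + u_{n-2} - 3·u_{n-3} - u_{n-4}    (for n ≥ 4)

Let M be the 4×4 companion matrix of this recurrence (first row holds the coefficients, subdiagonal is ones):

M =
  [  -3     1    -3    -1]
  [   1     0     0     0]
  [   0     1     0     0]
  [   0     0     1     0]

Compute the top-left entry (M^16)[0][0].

(M^16)[0][0] is the top entry after applying M 16 times to the unit state (1, 0, 0, 0). Equivalently it is h_{19} for the auxiliary sequence (h_n) obeying the same recurrence with h_3 = 1 and h_i = 0 for 0 ≤ i < 3:
h_4 = -3·1 + 1·0 + -3·0 + -1·0 = -3
h_5 = -3·-3 + 1·1 + -3·0 + -1·0 = 10
h_6 = -3·10 + 1·-3 + -3·1 + -1·0 = -36
h_7 = -3·-36 + 1·10 + -3·-3 + -1·1 = 126
h_8 = -3·126 + 1·-36 + -3·10 + -1·-3 = -441
h_9 = -3·-441 + 1·126 + -3·-36 + -1·10 = 1547
h_10 = -3·1547 + 1·-441 + -3·126 + -1·-36 = -5424
h_11 = -3·-5424 + 1·1547 + -3·-441 + -1·126 = 19016
h_12 = -3·19016 + 1·-5424 + -3·1547 + -1·-441 = -66672
h_13 = -3·-66672 + 1·19016 + -3·-5424 + -1·1547 = 233757
h_14 = -3·233757 + 1·-66672 + -3·19016 + -1·-5424 = -819567
h_15 = -3·-819567 + 1·233757 + -3·-66672 + -1·19016 = 2873458
h_16 = -3·2873458 + 1·-819567 + -3·233757 + -1·-66672 = -10074540
h_17 = -3·-10074540 + 1·2873458 + -3·-819567 + -1·233757 = 35322022
h_18 = -3·35322022 + 1·-10074540 + -3·2873458 + -1·-819567 = -123841413
h_19 = -3·-123841413 + 1·35322022 + -3·-10074540 + -1·2873458 = 434196423

434196423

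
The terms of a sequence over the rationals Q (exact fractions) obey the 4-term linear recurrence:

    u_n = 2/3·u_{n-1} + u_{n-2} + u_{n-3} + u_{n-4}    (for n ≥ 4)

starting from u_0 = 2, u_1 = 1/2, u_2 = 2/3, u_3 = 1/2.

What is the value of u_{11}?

u_4 = 2/3·1/2 + 1·2/3 + 1·1/2 + 1·2 = 7/2
u_5 = 2/3·7/2 + 1·1/2 + 1·2/3 + 1·1/2 = 4
u_6 = 2/3·4 + 1·7/2 + 1·1/2 + 1·2/3 = 22/3
u_7 = 2/3·22/3 + 1·4 + 1·7/2 + 1·1/2 = 116/9
u_8 = 2/3·116/9 + 1·22/3 + 1·4 + 1·7/2 = 1265/54
u_9 = 2/3·1265/54 + 1·116/9 + 1·22/3 + 1·4 = 3227/81
u_10 = 2/3·3227/81 + 1·1265/54 + 1·116/9 + 1·22/3 = 34121/486
u_11 = 2/3·34121/486 + 1·3227/81 + 1·1265/54 + 1·116/9 = 179275/1458

179275/1458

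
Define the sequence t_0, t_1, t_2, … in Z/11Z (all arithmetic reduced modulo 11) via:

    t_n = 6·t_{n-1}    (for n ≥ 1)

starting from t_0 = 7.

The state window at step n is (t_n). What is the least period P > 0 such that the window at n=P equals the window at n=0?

n=0: window = (7)
n=1: window = (9)
n=2: window = (10)
n=3: window = (5)
n=4: window = (8)
n=5: window = (4)
n=6: window = (2)
n=7: window = (1)
n=8: window = (6)
n=9: window = (3)
n=10: window = (7)
window at n=10 equals window at n=0 → period = 10

10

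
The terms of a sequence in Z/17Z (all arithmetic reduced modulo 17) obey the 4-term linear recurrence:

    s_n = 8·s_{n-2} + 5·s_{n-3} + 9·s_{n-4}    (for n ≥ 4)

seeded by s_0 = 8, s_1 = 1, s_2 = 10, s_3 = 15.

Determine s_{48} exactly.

10

s_4 = 0·15 + 8·10 + 5·1 + 9·8 = 4
s_5 = 0·4 + 8·15 + 5·10 + 9·1 = 9
s_6 = 0·9 + 8·4 + 5·15 + 9·10 = 10
s_7 = 0·10 + 8·9 + 5·4 + 9·15 = 6
s_8 = 0·6 + 8·10 + 5·9 + 9·4 = 8
s_9 = 0·8 + 8·6 + 5·10 + 9·9 = 9
s_10 = 0·9 + 8·8 + 5·6 + 9·10 = 14
s_11 = 0·14 + 8·9 + 5·8 + 9·6 = 13
s_12 = 0·13 + 8·14 + 5·9 + 9·8 = 8
s_13 = 0·8 + 8·13 + 5·14 + 9·9 = 0
s_14 = 0·0 + 8·8 + 5·13 + 9·14 = 0
s_15 = 0·0 + 8·0 + 5·8 + 9·13 = 4
s_16 = 0·4 + 8·0 + 5·0 + 9·8 = 4
s_17 = 0·4 + 8·4 + 5·0 + 9·0 = 15
s_18 = 0·15 + 8·4 + 5·4 + 9·0 = 1
s_19 = 0·1 + 8·15 + 5·4 + 9·4 = 6
s_20 = 0·6 + 8·1 + 5·15 + 9·4 = 0
s_21 = 0·0 + 8·6 + 5·1 + 9·15 = 1
s_22 = 0·1 + 8·0 + 5·6 + 9·1 = 5
s_23 = 0·5 + 8·1 + 5·0 + 9·6 = 11
s_24 = 0·11 + 8·5 + 5·1 + 9·0 = 11
s_25 = 0·11 + 8·11 + 5·5 + 9·1 = 3
s_26 = 0·3 + 8·11 + 5·11 + 9·5 = 1
s_27 = 0·1 + 8·3 + 5·11 + 9·11 = 8
s_28 = 0·8 + 8·1 + 5·3 + 9·11 = 3
s_29 = 0·3 + 8·8 + 5·1 + 9·3 = 11
s_30 = 0·11 + 8·3 + 5·8 + 9·1 = 5
s_31 = 0·5 + 8·11 + 5·3 + 9·8 = 5
s_32 = 0·5 + 8·5 + 5·11 + 9·3 = 3
s_33 = 0·3 + 8·5 + 5·5 + 9·11 = 11
s_34 = 0·11 + 8·3 + 5·5 + 9·5 = 9
s_35 = 0·9 + 8·11 + 5·3 + 9·5 = 12
s_36 = 0·12 + 8·9 + 5·11 + 9·3 = 1
s_37 = 0·1 + 8·12 + 5·9 + 9·11 = 2
s_38 = 0·2 + 8·1 + 5·12 + 9·9 = 13
s_39 = 0·13 + 8·2 + 5·1 + 9·12 = 10
s_40 = 0·10 + 8·13 + 5·2 + 9·1 = 4
s_41 = 0·4 + 8·10 + 5·13 + 9·2 = 10
s_42 = 0·10 + 8·4 + 5·10 + 9·13 = 12
s_43 = 0·12 + 8·10 + 5·4 + 9·10 = 3
s_44 = 0·3 + 8·12 + 5·10 + 9·4 = 12
s_45 = 0·12 + 8·3 + 5·12 + 9·10 = 4
s_46 = 0·4 + 8·12 + 5·3 + 9·12 = 15
s_47 = 0·15 + 8·4 + 5·12 + 9·3 = 0
s_48 = 0·0 + 8·15 + 5·4 + 9·12 = 10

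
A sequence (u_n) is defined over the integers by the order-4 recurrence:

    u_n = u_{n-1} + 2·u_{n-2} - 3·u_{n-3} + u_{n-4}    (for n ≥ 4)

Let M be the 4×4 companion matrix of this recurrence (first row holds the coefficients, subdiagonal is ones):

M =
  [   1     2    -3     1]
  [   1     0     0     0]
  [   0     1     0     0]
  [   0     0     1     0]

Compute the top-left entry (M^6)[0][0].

11

(M^6)[0][0] is the top entry after applying M 6 times to the unit state (1, 0, 0, 0). Equivalently it is h_{9} for the auxiliary sequence (h_n) obeying the same recurrence with h_3 = 1 and h_i = 0 for 0 ≤ i < 3:
h_4 = 1·1 + 2·0 + -3·0 + 1·0 = 1
h_5 = 1·1 + 2·1 + -3·0 + 1·0 = 3
h_6 = 1·3 + 2·1 + -3·1 + 1·0 = 2
h_7 = 1·2 + 2·3 + -3·1 + 1·1 = 6
h_8 = 1·6 + 2·2 + -3·3 + 1·1 = 2
h_9 = 1·2 + 2·6 + -3·2 + 1·3 = 11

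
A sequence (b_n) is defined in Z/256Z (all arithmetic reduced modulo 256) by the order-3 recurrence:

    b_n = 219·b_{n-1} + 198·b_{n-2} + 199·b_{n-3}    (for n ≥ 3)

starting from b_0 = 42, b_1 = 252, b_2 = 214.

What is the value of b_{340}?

b_3 = 219·214 + 198·252 + 199·42 = 160
b_4 = 219·160 + 198·214 + 199·252 = 72
b_5 = 219·72 + 198·160 + 199·214 = 178
b_6 = 219·178 + 198·72 + 199·160 = 86
b_7 = 219·86 + 198·178 + 199·72 = 54
b_8 = 219·54 + 198·86 + 199·178 = 20
Continuing the recurrence:
  b_9 = 186;  b_10 = 144;  b_11 = 152;  b_12 = 254;  b_13 = 202;  b_14 = 106
  b_15 = 92;  b_16 = 182;  b_17 = 64;  b_18 = 8;  b_19 = 210;  b_20 = 150
  b_21 = 246;  b_22 = 180;  b_23 = 218;  b_24 = 240;  b_25 = 216;  b_26 = 222
  b_27 = 138;  b_28 = 170;  b_29 = 188;  b_30 = 150;  b_31 = 224;  b_32 = 200
  b_33 = 242;  b_34 = 214;  b_35 = 182;  b_36 = 84;  b_37 = 250;  b_38 = 80
  b_39 = 24;  b_40 = 190;  b_41 = 74;  b_42 = 234;  b_43 = 28;  b_44 = 118
  b_45 = 128;  b_46 = 136;  b_47 = 18;  b_48 = 22;  b_49 = 118;  b_50 = 244
  b_51 = 26;  b_52 = 176;  b_53 = 88;  b_54 = 158;  b_55 = 10;  b_56 = 42
  b_57 = 124;  b_58 = 86;  b_59 = 32;  b_60 = 72;  b_61 = 50;  b_62 = 86
  b_63 = 54;  b_64 = 148;  b_65 = 58;  b_66 = 16;  b_67 = 152;  b_68 = 126
  b_69 = 202;  b_70 = 106;  b_71 = 220;  b_72 = 54;  b_73 = 192;  b_74 = 8
  b_75 = 82;  b_76 = 150;  b_77 = 246;  b_78 = 52;  b_79 = 90;  b_80 = 112
  b_81 = 216;  b_82 = 94;  b_83 = 138;  b_84 = 170;  b_85 = 60;  b_86 = 22
  b_87 = 96;  b_88 = 200;  b_89 = 114;  b_90 = 214;  b_91 = 182;  b_92 = 212
  b_93 = 122;  b_94 = 208;  b_95 = 24;  b_96 = 62;  b_97 = 74;  b_98 = 234
  b_99 = 156;  b_100 = 246;  b_101 = 0;  b_102 = 136;  b_103 = 146;  b_104 = 22
  b_105 = 118;  b_106 = 116;  b_107 = 154;  b_108 = 48;  b_109 = 88;  b_110 = 30
  b_111 = 10;  b_112 = 42;  b_113 = 252;  b_114 = 214;  b_115 = 160;  b_116 = 72
  b_117 = 178;  b_118 = 86;  b_119 = 54;  b_120 = 20;  b_121 = 186;  b_122 = 144
  b_123 = 152;  b_124 = 254;  b_125 = 202;  b_126 = 106;  b_127 = 92;  b_128 = 182
  b_129 = 64;  b_130 = 8;  b_131 = 210;  b_132 = 150;  b_133 = 246;  b_134 = 180
  b_135 = 218;  b_136 = 240;  b_137 = 216;  b_138 = 222;  b_139 = 138;  b_140 = 170
  b_141 = 188;  b_142 = 150;  b_143 = 224;  b_144 = 200;  b_145 = 242;  b_146 = 214
  b_147 = 182;  b_148 = 84;  b_149 = 250;  b_150 = 80;  b_151 = 24;  b_152 = 190
  b_153 = 74;  b_154 = 234;  b_155 = 28;  b_156 = 118;  b_157 = 128;  b_158 = 136
  b_159 = 18;  b_160 = 22;  b_161 = 118;  b_162 = 244;  b_163 = 26;  b_164 = 176
  b_165 = 88;  b_166 = 158;  b_167 = 10;  b_168 = 42;  b_169 = 124;  b_170 = 86
  b_171 = 32;  b_172 = 72;  b_173 = 50;  b_174 = 86;  b_175 = 54;  b_176 = 148
  b_177 = 58;  b_178 = 16;  b_179 = 152;  b_180 = 126;  b_181 = 202;  b_182 = 106
  b_183 = 220;  b_184 = 54;  b_185 = 192;  b_186 = 8;  b_187 = 82;  b_188 = 150
  b_189 = 246;  b_190 = 52;  b_191 = 90;  b_192 = 112;  b_193 = 216;  b_194 = 94
  b_195 = 138;  b_196 = 170;  b_197 = 60;  b_198 = 22;  b_199 = 96;  b_200 = 200
  b_201 = 114;  b_202 = 214;  b_203 = 182;  b_204 = 212;  b_205 = 122;  b_206 = 208
  b_207 = 24;  b_208 = 62;  b_209 = 74;  b_210 = 234;  b_211 = 156;  b_212 = 246
  b_213 = 0;  b_214 = 136;  b_215 = 146;  b_216 = 22;  b_217 = 118;  b_218 = 116
  b_219 = 154;  b_220 = 48;  b_221 = 88;  b_222 = 30;  b_223 = 10;  b_224 = 42
  b_225 = 252;  b_226 = 214;  b_227 = 160;  b_228 = 72;  b_229 = 178;  b_230 = 86
  b_231 = 54;  b_232 = 20;  b_233 = 186;  b_234 = 144;  b_235 = 152;  b_236 = 254
  b_237 = 202;  b_238 = 106;  b_239 = 92;  b_240 = 182;  b_241 = 64;  b_242 = 8
  b_243 = 210;  b_244 = 150;  b_245 = 246;  b_246 = 180;  b_247 = 218;  b_248 = 240
  b_249 = 216;  b_250 = 222;  b_251 = 138;  b_252 = 170;  b_253 = 188;  b_254 = 150
  b_255 = 224;  b_256 = 200;  b_257 = 242;  b_258 = 214;  b_259 = 182;  b_260 = 84
  b_261 = 250;  b_262 = 80;  b_263 = 24;  b_264 = 190;  b_265 = 74;  b_266 = 234
  b_267 = 28;  b_268 = 118;  b_269 = 128;  b_270 = 136;  b_271 = 18;  b_272 = 22
  b_273 = 118;  b_274 = 244;  b_275 = 26;  b_276 = 176;  b_277 = 88;  b_278 = 158
  b_279 = 10;  b_280 = 42;  b_281 = 124;  b_282 = 86;  b_283 = 32;  b_284 = 72
  b_285 = 50;  b_286 = 86;  b_287 = 54;  b_288 = 148;  b_289 = 58;  b_290 = 16
  b_291 = 152;  b_292 = 126;  b_293 = 202;  b_294 = 106;  b_295 = 220;  b_296 = 54
  b_297 = 192;  b_298 = 8;  b_299 = 82;  b_300 = 150;  b_301 = 246;  b_302 = 52
  b_303 = 90;  b_304 = 112;  b_305 = 216;  b_306 = 94;  b_307 = 138;  b_308 = 170
  b_309 = 60;  b_310 = 22;  b_311 = 96;  b_312 = 200;  b_313 = 114;  b_314 = 214
  b_315 = 182;  b_316 = 212;  b_317 = 122;  b_318 = 208;  b_319 = 24;  b_320 = 62
  b_321 = 74;  b_322 = 234;  b_323 = 156;  b_324 = 246;  b_325 = 0;  b_326 = 136
  b_327 = 146;  b_328 = 22;  b_329 = 118;  b_330 = 116;  b_331 = 154;  b_332 = 48
  b_333 = 88;  b_334 = 30;  b_335 = 10;  b_336 = 42;  b_337 = 252;  b_338 = 214
b_339 = 219·214 + 198·252 + 199·42 = 160
b_340 = 219·160 + 198·214 + 199·252 = 72

72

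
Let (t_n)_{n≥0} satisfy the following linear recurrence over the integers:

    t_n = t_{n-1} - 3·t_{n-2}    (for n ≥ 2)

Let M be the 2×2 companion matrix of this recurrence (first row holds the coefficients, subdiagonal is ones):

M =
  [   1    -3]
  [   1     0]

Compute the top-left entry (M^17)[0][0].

-10064

(M^17)[0][0] is the top entry after applying M 17 times to the unit state (1, 0). Equivalently it is h_{18} for the auxiliary sequence (h_n) obeying the same recurrence with h_1 = 1 and h_i = 0 for 0 ≤ i < 1:
h_2 = 1·1 + -3·0 = 1
h_3 = 1·1 + -3·1 = -2
h_4 = 1·-2 + -3·1 = -5
h_5 = 1·-5 + -3·-2 = 1
h_6 = 1·1 + -3·-5 = 16
h_7 = 1·16 + -3·1 = 13
h_8 = 1·13 + -3·16 = -35
h_9 = 1·-35 + -3·13 = -74
h_10 = 1·-74 + -3·-35 = 31
h_11 = 1·31 + -3·-74 = 253
h_12 = 1·253 + -3·31 = 160
h_13 = 1·160 + -3·253 = -599
h_14 = 1·-599 + -3·160 = -1079
h_15 = 1·-1079 + -3·-599 = 718
h_16 = 1·718 + -3·-1079 = 3955
h_17 = 1·3955 + -3·718 = 1801
h_18 = 1·1801 + -3·3955 = -10064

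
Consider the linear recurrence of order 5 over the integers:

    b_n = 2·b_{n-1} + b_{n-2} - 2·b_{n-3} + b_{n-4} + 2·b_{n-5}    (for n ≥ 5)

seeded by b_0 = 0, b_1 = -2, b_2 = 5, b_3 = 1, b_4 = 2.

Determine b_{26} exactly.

-76666879

b_5 = 2·2 + 1·1 + -2·5 + 1·-2 + 2·0 = -7
b_6 = 2·-7 + 1·2 + -2·1 + 1·5 + 2·-2 = -13
b_7 = 2·-13 + 1·-7 + -2·2 + 1·1 + 2·5 = -26
b_8 = 2·-26 + 1·-13 + -2·-7 + 1·2 + 2·1 = -47
b_9 = 2·-47 + 1·-26 + -2·-13 + 1·-7 + 2·2 = -97
b_10 = 2·-97 + 1·-47 + -2·-26 + 1·-13 + 2·-7 = -216
b_11 = 2·-216 + 1·-97 + -2·-47 + 1·-26 + 2·-13 = -487
b_12 = 2·-487 + 1·-216 + -2·-97 + 1·-47 + 2·-26 = -1095
b_13 = 2·-1095 + 1·-487 + -2·-216 + 1·-97 + 2·-47 = -2436
b_14 = 2·-2436 + 1·-1095 + -2·-487 + 1·-216 + 2·-97 = -5403
b_15 = 2·-5403 + 1·-2436 + -2·-1095 + 1·-487 + 2·-216 = -11971
b_16 = 2·-11971 + 1·-5403 + -2·-2436 + 1·-1095 + 2·-487 = -26542
b_17 = 2·-26542 + 1·-11971 + -2·-5403 + 1·-2436 + 2·-1095 = -58875
b_18 = 2·-58875 + 1·-26542 + -2·-11971 + 1·-5403 + 2·-2436 = -130625
b_19 = 2·-130625 + 1·-58875 + -2·-26542 + 1·-11971 + 2·-5403 = -289818
b_20 = 2·-289818 + 1·-130625 + -2·-58875 + 1·-26542 + 2·-11971 = -642995
b_21 = 2·-642995 + 1·-289818 + -2·-130625 + 1·-58875 + 2·-26542 = -1426517
b_22 = 2·-1426517 + 1·-642995 + -2·-289818 + 1·-130625 + 2·-58875 = -3164768
b_23 = 2·-3164768 + 1·-1426517 + -2·-642995 + 1·-289818 + 2·-130625 = -7021131
b_24 = 2·-7021131 + 1·-3164768 + -2·-1426517 + 1·-642995 + 2·-289818 = -15576627
b_25 = 2·-15576627 + 1·-7021131 + -2·-3164768 + 1·-1426517 + 2·-642995 = -34557356
b_26 = 2·-34557356 + 1·-15576627 + -2·-7021131 + 1·-3164768 + 2·-1426517 = -76666879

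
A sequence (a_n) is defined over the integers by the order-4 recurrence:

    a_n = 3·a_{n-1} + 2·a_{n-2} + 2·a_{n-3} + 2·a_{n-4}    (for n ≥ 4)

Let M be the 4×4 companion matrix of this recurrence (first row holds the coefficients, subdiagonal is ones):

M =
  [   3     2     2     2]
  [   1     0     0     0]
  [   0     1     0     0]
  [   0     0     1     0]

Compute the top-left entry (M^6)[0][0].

(M^6)[0][0] is the top entry after applying M 6 times to the unit state (1, 0, 0, 0). Equivalently it is h_{9} for the auxiliary sequence (h_n) obeying the same recurrence with h_3 = 1 and h_i = 0 for 0 ≤ i < 3:
h_4 = 3·1 + 2·0 + 2·0 + 2·0 = 3
h_5 = 3·3 + 2·1 + 2·0 + 2·0 = 11
h_6 = 3·11 + 2·3 + 2·1 + 2·0 = 41
h_7 = 3·41 + 2·11 + 2·3 + 2·1 = 153
h_8 = 3·153 + 2·41 + 2·11 + 2·3 = 569
h_9 = 3·569 + 2·153 + 2·41 + 2·11 = 2117

2117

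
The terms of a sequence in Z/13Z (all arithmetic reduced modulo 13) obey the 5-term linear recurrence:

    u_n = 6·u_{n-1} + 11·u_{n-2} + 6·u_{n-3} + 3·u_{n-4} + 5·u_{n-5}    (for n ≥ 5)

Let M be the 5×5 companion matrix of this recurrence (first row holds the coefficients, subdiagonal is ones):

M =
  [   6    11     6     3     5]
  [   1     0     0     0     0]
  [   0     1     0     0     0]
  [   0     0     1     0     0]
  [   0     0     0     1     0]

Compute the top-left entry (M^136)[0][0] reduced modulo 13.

7

(M^136)[0][0] is the top entry after applying M 136 times to the unit state (1, 0, 0, 0, 0). Equivalently it is h_{140} for the auxiliary sequence (h_n) obeying the same recurrence with h_4 = 1 and h_i = 0 for 0 ≤ i < 4:
h_5 = 6·1 + 11·0 + 6·0 + 3·0 + 5·0 = 6
h_6 = 6·6 + 11·1 + 6·0 + 3·0 + 5·0 = 8
h_7 = 6·8 + 11·6 + 6·1 + 3·0 + 5·0 = 3
h_8 = 6·3 + 11·8 + 6·6 + 3·1 + 5·0 = 2
h_9 = 6·2 + 11·3 + 6·8 + 3·6 + 5·1 = 12
h_10 = 6·12 + 11·2 + 6·3 + 3·8 + 5·6 = 10
Continuing the recurrence:
  h_11 = 6;  h_12 = 5;  h_13 = 7;  h_14 = 2;  h_15 = 5;  h_16 = 9
  h_17 = 11;  h_18 = 2;  h_19 = 4;  h_20 = 8;  h_21 = 0;  h_22 = 4
  h_23 = 3;  h_24 = 2;  h_25 = 5;  h_26 = 4;  h_27 = 3;  h_28 = 9
  h_29 = 6;  h_30 = 8;  h_31 = 2;  h_32 = 9;  h_33 = 5;  h_34 = 0
  h_35 = 12;  h_36 = 9;  h_37 = 12;  h_38 = 8;  h_39 = 10;  h_40 = 8
  h_41 = 1;  h_42 = 4;  h_43 = 10;  h_44 = 2;  h_45 = 7;  h_46 = 11
  h_47 = 10;  h_48 = 6;  h_49 = 9;  h_50 = 1;  h_51 = 5;  h_52 = 7
  h_53 = 4;  h_54 = 10;  h_55 = 10;  h_56 = 6;  h_57 = 6;  h_58 = 4
  h_59 = 11;  h_60 = 6;  h_61 = 8;  h_62 = 1;  h_63 = 1;  h_64 = 8
  h_65 = 2;  h_66 = 6;  h_67 = 10;  h_68 = 11;  h_69 = 11;  h_70 = 2
  h_71 = 12;  h_72 = 9;  h_73 = 0;  h_74 = 11;  h_75 = 10;  h_76 = 8
  h_77 = 9;  h_78 = 1;  h_79 = 4;  h_80 = 7;  h_81 = 3;  h_82 = 11
  h_83 = 2;  h_84 = 10;  h_85 = 10;  h_86 = 9;  h_87 = 12;  h_88 = 11
  h_89 = 7;  h_90 = 0;  h_91 = 3;  h_92 = 10;  h_93 = 0;  h_94 = 7
  h_95 = 7;  h_96 = 8;  h_97 = 9;  h_98 = 10;  h_99 = 3;  h_100 = 7
  h_101 = 7;  h_102 = 4;  h_103 = 7;  h_104 = 8;  h_105 = 10;  h_106 = 3
  h_107 = 9;  h_108 = 11;  h_109 = 6;  h_110 = 10;  h_111 = 0;  h_112 = 3
  h_113 = 8;  h_114 = 11;  h_115 = 1;  h_116 = 2;  h_117 = 11;  h_118 = 11
  h_119 = 10;  h_120 = 11;  h_121 = 12;  h_122 = 3;  h_123 = 2;  h_124 = 5
  h_125 = 5;  h_126 = 10;  h_127 = 10;  h_128 = 4;  h_129 = 0;  h_130 = 3
  h_131 = 5;  h_132 = 8;  h_133 = 11;  h_134 = 11;  h_135 = 5;  h_136 = 6
  h_137 = 9;  h_138 = 4
h_139 = 6·4 + 11·9 + 6·6 + 3·5 + 5·11 = 8
h_140 = 6·8 + 11·4 + 6·9 + 3·6 + 5·5 = 7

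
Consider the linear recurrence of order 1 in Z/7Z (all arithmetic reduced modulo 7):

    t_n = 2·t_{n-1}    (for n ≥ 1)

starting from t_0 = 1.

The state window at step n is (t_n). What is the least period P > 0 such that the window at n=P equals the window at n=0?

n=0: window = (1)
n=1: window = (2)
n=2: window = (4)
n=3: window = (1)
window at n=3 equals window at n=0 → period = 3

3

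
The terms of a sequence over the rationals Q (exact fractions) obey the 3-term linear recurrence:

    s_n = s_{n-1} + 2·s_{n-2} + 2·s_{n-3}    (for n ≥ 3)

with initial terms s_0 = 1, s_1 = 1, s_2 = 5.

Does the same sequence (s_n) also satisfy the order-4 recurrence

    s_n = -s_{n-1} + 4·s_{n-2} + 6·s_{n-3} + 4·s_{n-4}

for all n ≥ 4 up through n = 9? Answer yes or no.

Terms s_0..s_9: 1, 1, 5, 9, 21, 49, 109, 249, 565, 1281
n=4: candidate gives 21, actual s_4 = 21 ✓
n=5: candidate gives 49, actual s_5 = 49 ✓
n=6: candidate gives 109, actual s_6 = 109 ✓
n=7: candidate gives 249, actual s_7 = 249 ✓
n=8: candidate gives 565, actual s_8 = 565 ✓
n=9: candidate gives 1281, actual s_9 = 1281 ✓

yes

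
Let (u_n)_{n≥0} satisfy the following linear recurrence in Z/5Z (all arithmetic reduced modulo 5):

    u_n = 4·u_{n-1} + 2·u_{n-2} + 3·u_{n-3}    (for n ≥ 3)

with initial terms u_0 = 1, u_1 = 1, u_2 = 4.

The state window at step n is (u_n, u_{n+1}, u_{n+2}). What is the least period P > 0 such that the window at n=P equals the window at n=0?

12

n=0: window = (1, 1, 4)
n=1: window = (1, 4, 1)
n=2: window = (4, 1, 0)
n=3: window = (1, 0, 4)
n=4: window = (0, 4, 4)
n=5: window = (4, 4, 4)
n=6: window = (4, 4, 1)
n=7: window = (4, 1, 4)
n=8: window = (1, 4, 0)
n=9: window = (4, 0, 1)
n=10: window = (0, 1, 1)
n=11: window = (1, 1, 1)
n=12: window = (1, 1, 4)
window at n=12 equals window at n=0 → period = 12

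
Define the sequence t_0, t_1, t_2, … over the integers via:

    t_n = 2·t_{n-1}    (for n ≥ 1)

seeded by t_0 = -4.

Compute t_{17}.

-524288

t_1 = 2·-4 = -8
t_2 = 2·-8 = -16
t_3 = 2·-16 = -32
t_4 = 2·-32 = -64
t_5 = 2·-64 = -128
t_6 = 2·-128 = -256
t_7 = 2·-256 = -512
t_8 = 2·-512 = -1024
t_9 = 2·-1024 = -2048
t_10 = 2·-2048 = -4096
t_11 = 2·-4096 = -8192
t_12 = 2·-8192 = -16384
t_13 = 2·-16384 = -32768
t_14 = 2·-32768 = -65536
t_15 = 2·-65536 = -131072
t_16 = 2·-131072 = -262144
t_17 = 2·-262144 = -524288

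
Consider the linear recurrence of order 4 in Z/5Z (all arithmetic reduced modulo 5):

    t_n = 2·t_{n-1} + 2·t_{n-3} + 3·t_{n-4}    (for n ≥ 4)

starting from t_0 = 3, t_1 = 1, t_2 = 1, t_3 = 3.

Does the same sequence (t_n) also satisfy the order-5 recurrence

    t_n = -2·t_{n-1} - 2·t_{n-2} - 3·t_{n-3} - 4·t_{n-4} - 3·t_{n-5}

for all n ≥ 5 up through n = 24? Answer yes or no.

Terms t_0..t_24: 3, 1, 1, 3, 2, 4, 2, 2, 3, 2, 4, 0, 3, 0, 2, 0, 4, 2, 0, 3, 2, 0, 1, 0, 1
n=5: candidate gives 4, actual t_5 = 4 ✓
n=6: candidate gives 2, actual t_6 = 2 ✓
n=7: candidate gives 2, actual t_7 = 2 ✓
n=8: candidate gives 3, actual t_8 = 3 ✓
n=9: candidate gives 2, actual t_9 = 2 ✓
n=10: candidate gives 4, actual t_10 = 4 ✓
n=11: candidate gives 0, actual t_11 = 0 ✓
n=12: candidate gives 3, actual t_12 = 3 ✓
n=13: candidate gives 0, actual t_13 = 0 ✓
n=14: candidate gives 2, actual t_14 = 2 ✓
n=15: candidate gives 0, actual t_15 = 0 ✓
n=16: candidate gives 4, actual t_16 = 4 ✓
n=17: candidate gives 2, actual t_17 = 2 ✓
n=18: candidate gives 0, actual t_18 = 0 ✓
n=19: candidate gives 3, actual t_19 = 3 ✓
n=20: candidate gives 2, actual t_20 = 2 ✓
n=21: candidate gives 0, actual t_21 = 0 ✓
n=22: candidate gives 1, actual t_22 = 1 ✓
n=23: candidate gives 0, actual t_23 = 0 ✓
n=24: candidate gives 1, actual t_24 = 1 ✓

yes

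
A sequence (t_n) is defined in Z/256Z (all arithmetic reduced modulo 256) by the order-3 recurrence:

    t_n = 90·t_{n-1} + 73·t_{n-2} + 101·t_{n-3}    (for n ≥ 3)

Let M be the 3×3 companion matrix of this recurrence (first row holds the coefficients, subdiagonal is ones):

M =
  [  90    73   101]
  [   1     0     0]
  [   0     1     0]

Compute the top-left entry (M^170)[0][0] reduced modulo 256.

13

(M^170)[0][0] is the top entry after applying M 170 times to the unit state (1, 0, 0). Equivalently it is h_{172} for the auxiliary sequence (h_n) obeying the same recurrence with h_2 = 1 and h_i = 0 for 0 ≤ i < 2:
h_3 = 90·1 + 73·0 + 101·0 = 90
h_4 = 90·90 + 73·1 + 101·0 = 237
h_5 = 90·237 + 73·90 + 101·1 = 97
h_6 = 90·97 + 73·237 + 101·90 = 49
h_7 = 90·49 + 73·97 + 101·237 = 100
h_8 = 90·100 + 73·49 + 101·97 = 102
Continuing the recurrence:
  h_9 = 181;  h_10 = 44;  h_11 = 83;  h_12 = 35;  h_13 = 85;  h_14 = 156
  h_15 = 228;  h_16 = 45;  h_17 = 98;  h_18 = 61;  h_19 = 37;  h_20 = 17
  h_21 = 152;  h_22 = 226;  h_23 = 129;  h_24 = 196;  h_25 = 219;  h_26 = 199
  h_27 = 189;  h_28 = 152;  h_29 = 216;  h_30 = 217;  h_31 = 218;  h_32 = 189
  h_33 = 57;  h_34 = 241;  h_35 = 140;  h_36 = 110;  h_37 = 173;  h_38 = 108
  h_39 = 179;  h_40 = 251;  h_41 = 229;  h_42 = 180;  h_43 = 156;  h_44 = 133
  h_45 = 66;  h_46 = 173;  h_47 = 29;  h_48 = 145;  h_49 = 128;  h_50 = 202
  h_51 = 185;  h_52 = 36;  h_53 = 27;  h_54 = 191;  h_55 = 13;  h_56 = 176
  h_57 = 240;  h_58 = 177;  h_59 = 26;  h_60 = 77;  h_61 = 81;  h_62 = 177
  h_63 = 180;  h_64 = 182;  h_65 = 37;  h_66 = 236;  h_67 = 83;  h_68 = 19
  h_69 = 117;  h_70 = 76;  h_71 = 148;  h_72 = 221;  h_73 = 226;  h_74 = 221
  h_75 = 85;  h_76 = 17;  h_77 = 104;  h_78 = 242;  h_79 = 113;  h_80 = 196
  h_81 = 155;  h_82 = 247;  h_83 = 93;  h_84 = 72;  h_85 = 72;  h_86 = 137
  h_87 = 26;  h_88 = 157;  h_89 = 169;  h_90 = 113;  h_91 = 220;  h_92 = 62
  h_93 = 29;  h_94 = 172;  h_95 = 51;  h_96 = 107;  h_97 = 5;  h_98 = 100
  h_99 = 204;  h_100 = 53;  h_101 = 66;  h_102 = 205;  h_103 = 205;  h_104 = 145
  h_105 = 80;  h_106 = 90;  h_107 = 169;  h_108 = 164;  h_109 = 91;  h_110 = 111
  h_111 = 173;  h_112 = 96;  h_113 = 224;  h_114 = 97;  h_115 = 218;  h_116 = 173
  h_117 = 65;  h_118 = 49;  h_119 = 4;  h_120 = 6;  h_121 = 149;  h_122 = 172
  h_123 = 83;  h_124 = 3;  h_125 = 149;  h_126 = 252;  h_127 = 68;  h_128 = 141
  h_129 = 98;  h_130 = 125;  h_131 = 133;  h_132 = 17;  h_133 = 56;  h_134 = 2
  h_135 = 97;  h_136 = 196;  h_137 = 91;  h_138 = 39;  h_139 = 253;  h_140 = 248
  h_141 = 184;  h_142 = 57;  h_143 = 90;  h_144 = 125;  h_145 = 25;  h_146 = 241
  h_147 = 44;  h_148 = 14;  h_149 = 141;  h_150 = 236;  h_151 = 179;  h_152 = 219
  h_153 = 37;  h_154 = 20;  h_155 = 252;  h_156 = 229;  h_157 = 66;  h_158 = 237
  h_159 = 125;  h_160 = 145;  h_161 = 32;  h_162 = 234;  h_163 = 153;  h_164 = 36
  h_165 = 155;  h_166 = 31;  h_167 = 77;  h_168 = 16;  h_169 = 208;  h_170 = 17
h_171 = 90·17 + 73·208 + 101·16 = 154
h_172 = 90·154 + 73·17 + 101·208 = 13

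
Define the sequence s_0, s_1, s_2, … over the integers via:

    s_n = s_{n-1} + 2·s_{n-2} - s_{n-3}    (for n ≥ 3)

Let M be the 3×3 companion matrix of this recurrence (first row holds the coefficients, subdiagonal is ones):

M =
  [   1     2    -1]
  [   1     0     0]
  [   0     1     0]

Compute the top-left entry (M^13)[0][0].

1652

(M^13)[0][0] is the top entry after applying M 13 times to the unit state (1, 0, 0). Equivalently it is h_{15} for the auxiliary sequence (h_n) obeying the same recurrence with h_2 = 1 and h_i = 0 for 0 ≤ i < 2:
h_3 = 1·1 + 2·0 + -1·0 = 1
h_4 = 1·1 + 2·1 + -1·0 = 3
h_5 = 1·3 + 2·1 + -1·1 = 4
h_6 = 1·4 + 2·3 + -1·1 = 9
h_7 = 1·9 + 2·4 + -1·3 = 14
h_8 = 1·14 + 2·9 + -1·4 = 28
h_9 = 1·28 + 2·14 + -1·9 = 47
h_10 = 1·47 + 2·28 + -1·14 = 89
h_11 = 1·89 + 2·47 + -1·28 = 155
h_12 = 1·155 + 2·89 + -1·47 = 286
h_13 = 1·286 + 2·155 + -1·89 = 507
h_14 = 1·507 + 2·286 + -1·155 = 924
h_15 = 1·924 + 2·507 + -1·286 = 1652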